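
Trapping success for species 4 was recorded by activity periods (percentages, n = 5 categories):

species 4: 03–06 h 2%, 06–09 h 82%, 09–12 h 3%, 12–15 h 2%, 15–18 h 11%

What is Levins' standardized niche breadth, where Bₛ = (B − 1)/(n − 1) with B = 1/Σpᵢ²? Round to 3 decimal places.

Convert percentages to proportions (divide by 100).
Σpᵢ² = 0.02² + 0.82² + 0.03² + 0.02² + 0.11² = 0.0004 + 0.6724 + 0.0009 + 0.0004 + 0.0121 = 0.6862
B = 1 / 0.6862 = 1.45730
Bₛ = (B − 1)/(n − 1) = (1.45730 − 1)/(5 − 1) = 0.45730/4 = 0.11433

0.114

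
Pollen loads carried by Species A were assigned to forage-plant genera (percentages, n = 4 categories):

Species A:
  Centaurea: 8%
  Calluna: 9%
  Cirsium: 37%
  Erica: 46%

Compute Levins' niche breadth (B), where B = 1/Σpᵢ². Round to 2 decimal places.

2.75

Convert percentages to proportions (divide by 100).
Σpᵢ² = 0.08² + 0.09² + 0.37² + 0.46² = 0.0064 + 0.0081 + 0.1369 + 0.2116 = 0.3630
B = 1 / 0.3630 = 2.7548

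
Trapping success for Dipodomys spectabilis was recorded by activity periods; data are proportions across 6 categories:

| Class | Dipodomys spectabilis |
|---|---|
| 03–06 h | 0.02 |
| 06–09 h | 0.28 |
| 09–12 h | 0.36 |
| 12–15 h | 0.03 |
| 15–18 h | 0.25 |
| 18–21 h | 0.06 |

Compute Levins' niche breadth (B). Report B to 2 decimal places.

Σpᵢ² = 0.02² + 0.28² + 0.36² + 0.03² + 0.25² + 0.06² = 0.0004 + 0.0784 + 0.1296 + 0.0009 + 0.0625 + 0.0036 = 0.2754
B = 1 / 0.2754 = 3.6311

3.63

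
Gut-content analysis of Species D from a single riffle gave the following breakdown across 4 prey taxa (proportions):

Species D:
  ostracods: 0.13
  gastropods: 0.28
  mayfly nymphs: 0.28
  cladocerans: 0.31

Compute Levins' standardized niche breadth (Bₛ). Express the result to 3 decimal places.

0.902

Σpᵢ² = 0.13² + 0.28² + 0.28² + 0.31² = 0.0169 + 0.0784 + 0.0784 + 0.0961 = 0.2698
B = 1 / 0.2698 = 3.70645
Bₛ = (B − 1)/(n − 1) = (3.70645 − 1)/(4 − 1) = 2.70645/3 = 0.90215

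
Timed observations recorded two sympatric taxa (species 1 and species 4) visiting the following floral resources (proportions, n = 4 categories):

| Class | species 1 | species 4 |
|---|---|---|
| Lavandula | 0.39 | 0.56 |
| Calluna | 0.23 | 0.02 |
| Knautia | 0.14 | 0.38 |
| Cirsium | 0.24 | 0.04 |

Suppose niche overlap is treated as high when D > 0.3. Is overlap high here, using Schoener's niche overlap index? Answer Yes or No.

Σ|p₁ᵢ − p₂ᵢ| = 0.17 + 0.21 + 0.24 + 0.20 = 0.82
D = 1 − ½ × 0.82 = 1 − 0.410 = 0.5900
D = 0.5900 > 0.3 → Yes.

Yes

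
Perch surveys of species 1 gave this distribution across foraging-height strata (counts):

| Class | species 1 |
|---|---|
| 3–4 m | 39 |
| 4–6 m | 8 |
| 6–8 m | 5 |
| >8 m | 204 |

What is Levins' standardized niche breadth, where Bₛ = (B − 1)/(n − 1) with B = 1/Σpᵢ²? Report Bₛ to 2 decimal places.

Proportions for species 1 (n=256): 39/256=0.1523, 8/256=0.0313, 5/256=0.0195, 204/256=0.7969
Σpᵢ² = 0.1523² + 0.0313² + 0.0195² + 0.7969² = 0.023195 + 0.000980 + 0.000380 + 0.635050 = 0.659605
B = 1 / 0.659605 = 1.5161
Bₛ = (B − 1)/(n − 1) = (1.5161 − 1)/(4 − 1) = 0.5161/3 = 0.1720

0.17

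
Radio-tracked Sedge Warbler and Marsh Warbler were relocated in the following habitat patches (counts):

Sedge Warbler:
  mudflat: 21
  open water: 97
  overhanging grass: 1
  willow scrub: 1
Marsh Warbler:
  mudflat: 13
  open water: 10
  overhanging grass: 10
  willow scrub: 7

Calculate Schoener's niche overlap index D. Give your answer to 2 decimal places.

Proportions for Sedge Warbler (n=120): 21/120=0.1750, 97/120=0.8083, 1/120=0.0083, 1/120=0.0083
Proportions for Marsh Warbler (n=40): 13/40=0.3250, 10/40=0.2500, 10/40=0.2500, 7/40=0.1750
Σ|p₁ᵢ − p₂ᵢ| = 0.1500 + 0.5583 + 0.2417 + 0.1667 = 1.1167
D = 1 − ½ × 1.1167 = 1 − 0.55835 = 0.44165

0.44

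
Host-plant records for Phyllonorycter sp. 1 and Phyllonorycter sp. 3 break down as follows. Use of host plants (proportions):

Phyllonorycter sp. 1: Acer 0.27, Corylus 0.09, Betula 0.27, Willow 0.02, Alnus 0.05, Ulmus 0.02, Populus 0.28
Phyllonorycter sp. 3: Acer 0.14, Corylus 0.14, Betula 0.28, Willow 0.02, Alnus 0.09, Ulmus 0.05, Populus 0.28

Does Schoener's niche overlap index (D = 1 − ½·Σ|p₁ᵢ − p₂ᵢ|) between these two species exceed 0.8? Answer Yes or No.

Yes

Σ|p₁ᵢ − p₂ᵢ| = 0.13 + 0.05 + 0.01 + 0.00 + 0.04 + 0.03 + 0.00 = 0.26
D = 1 − ½ × 0.26 = 1 − 0.130 = 0.8700
D = 0.8700 > 0.8 → Yes.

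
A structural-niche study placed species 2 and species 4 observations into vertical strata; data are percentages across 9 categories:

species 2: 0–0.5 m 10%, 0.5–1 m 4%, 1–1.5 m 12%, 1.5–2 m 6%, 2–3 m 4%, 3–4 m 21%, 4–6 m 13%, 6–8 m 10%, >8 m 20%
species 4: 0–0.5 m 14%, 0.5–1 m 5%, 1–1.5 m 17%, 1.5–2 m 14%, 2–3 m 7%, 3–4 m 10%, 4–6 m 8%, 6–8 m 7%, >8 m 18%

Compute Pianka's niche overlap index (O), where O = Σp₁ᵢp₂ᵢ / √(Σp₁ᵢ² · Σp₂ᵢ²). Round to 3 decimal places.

Convert percentages to proportions (divide by 100).
Σ p₁ᵢp₂ᵢ = 0.0140 + 0.0020 + 0.0204 + 0.0084 + 0.0028 + 0.0210 + 0.0104 + 0.0070 + 0.0360 = 0.1220
Σp_1ᵢ² = 0.10² + 0.04² + 0.12² + 0.06² + 0.04² + 0.21² + 0.13² + 0.10² + 0.20² = 0.0100 + 0.0016 + 0.0144 + 0.0036 + 0.0016 + 0.0441 + 0.0169 + 0.0100 + 0.0400 = 0.1422
Σp_2ᵢ² = 0.14² + 0.05² + 0.17² + 0.14² + 0.07² + 0.10² + 0.08² + 0.07² + 0.18² = 0.0196 + 0.0025 + 0.0289 + 0.0196 + 0.0049 + 0.0100 + 0.0064 + 0.0049 + 0.0324 = 0.1292
O = 0.1220 / √(0.1422 × 0.1292) = 0.1220 / 0.135544 = 0.90008

0.900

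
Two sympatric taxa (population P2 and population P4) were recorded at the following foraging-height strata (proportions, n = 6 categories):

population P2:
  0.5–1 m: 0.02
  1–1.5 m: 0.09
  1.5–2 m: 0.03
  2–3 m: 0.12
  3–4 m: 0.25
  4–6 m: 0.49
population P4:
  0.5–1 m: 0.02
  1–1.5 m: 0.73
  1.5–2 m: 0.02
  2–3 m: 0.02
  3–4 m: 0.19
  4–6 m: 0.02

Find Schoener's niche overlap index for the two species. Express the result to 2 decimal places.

0.36

Σ|p₁ᵢ − p₂ᵢ| = 0.00 + 0.64 + 0.01 + 0.10 + 0.06 + 0.47 = 1.28
D = 1 − ½ × 1.28 = 1 − 0.640 = 0.3600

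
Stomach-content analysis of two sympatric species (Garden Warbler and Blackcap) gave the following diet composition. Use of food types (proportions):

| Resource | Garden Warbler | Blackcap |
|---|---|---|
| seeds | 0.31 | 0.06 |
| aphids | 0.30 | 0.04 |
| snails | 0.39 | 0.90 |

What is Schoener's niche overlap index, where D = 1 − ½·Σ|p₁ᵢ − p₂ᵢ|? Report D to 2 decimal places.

0.49

Σ|p₁ᵢ − p₂ᵢ| = 0.25 + 0.26 + 0.51 = 1.02
D = 1 − ½ × 1.02 = 1 − 0.510 = 0.4900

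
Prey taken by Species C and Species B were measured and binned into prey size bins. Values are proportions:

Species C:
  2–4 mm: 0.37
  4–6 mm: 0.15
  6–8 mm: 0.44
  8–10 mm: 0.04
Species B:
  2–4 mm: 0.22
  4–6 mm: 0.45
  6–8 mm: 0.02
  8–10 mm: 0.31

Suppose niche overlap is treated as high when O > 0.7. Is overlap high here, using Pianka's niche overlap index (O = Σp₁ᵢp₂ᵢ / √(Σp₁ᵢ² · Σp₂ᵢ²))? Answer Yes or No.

Σ p₁ᵢp₂ᵢ = 0.0814 + 0.0675 + 0.0088 + 0.0124 = 0.1701
Σp_1ᵢ² = 0.37² + 0.15² + 0.44² + 0.04² = 0.1369 + 0.0225 + 0.1936 + 0.0016 = 0.3546
Σp_2ᵢ² = 0.22² + 0.45² + 0.02² + 0.31² = 0.0484 + 0.2025 + 0.0004 + 0.0961 = 0.3474
O = 0.1701 / √(0.3546 × 0.3474) = 0.1701 / 0.35098 = 0.4846
O = 0.4846 < 0.7 → No.

No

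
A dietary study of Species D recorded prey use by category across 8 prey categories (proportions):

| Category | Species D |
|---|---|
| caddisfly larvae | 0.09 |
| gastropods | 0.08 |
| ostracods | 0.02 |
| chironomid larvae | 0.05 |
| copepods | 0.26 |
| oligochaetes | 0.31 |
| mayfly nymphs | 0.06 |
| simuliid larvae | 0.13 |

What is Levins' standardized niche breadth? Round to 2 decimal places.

0.57

Σpᵢ² = 0.09² + 0.08² + 0.02² + 0.05² + 0.26² + 0.31² + 0.06² + 0.13² = 0.0081 + 0.0064 + 0.0004 + 0.0025 + 0.0676 + 0.0961 + 0.0036 + 0.0169 = 0.2016
B = 1 / 0.2016 = 4.9603
Bₛ = (B − 1)/(n − 1) = (4.9603 − 1)/(8 − 1) = 3.9603/7 = 0.5658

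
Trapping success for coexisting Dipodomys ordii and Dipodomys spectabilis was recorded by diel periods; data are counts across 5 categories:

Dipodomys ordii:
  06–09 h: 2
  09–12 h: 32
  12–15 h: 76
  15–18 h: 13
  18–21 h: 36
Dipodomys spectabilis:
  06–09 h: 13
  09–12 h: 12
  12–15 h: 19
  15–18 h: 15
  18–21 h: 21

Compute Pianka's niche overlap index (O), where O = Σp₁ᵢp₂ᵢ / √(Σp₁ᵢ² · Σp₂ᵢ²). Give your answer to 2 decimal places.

Proportions for Dipodomys ordii (n=159): 2/159=0.0126, 32/159=0.2013, 76/159=0.4780, 13/159=0.0818, 36/159=0.2264
Proportions for Dipodomys spectabilis (n=80): 13/80=0.1625, 12/80=0.1500, 19/80=0.2375, 15/80=0.1875, 21/80=0.2625
Σ p₁ᵢp₂ᵢ = 0.002048 + 0.030195 + 0.113525 + 0.015338 + 0.059430 = 0.220536
Σp_1ᵢ² = 0.0126² + 0.2013² + 0.4780² + 0.0818² + 0.2264² = 0.000159 + 0.040522 + 0.228484 + 0.006691 + 0.051257 = 0.327113
Σp_2ᵢ² = 0.1625² + 0.1500² + 0.2375² + 0.1875² + 0.2625² = 0.026406 + 0.022500 + 0.056406 + 0.035156 + 0.068906 = 0.209374
O = 0.220536 / √(0.327113 × 0.209374) = 0.220536 / 0.2617039 = 0.8427

0.84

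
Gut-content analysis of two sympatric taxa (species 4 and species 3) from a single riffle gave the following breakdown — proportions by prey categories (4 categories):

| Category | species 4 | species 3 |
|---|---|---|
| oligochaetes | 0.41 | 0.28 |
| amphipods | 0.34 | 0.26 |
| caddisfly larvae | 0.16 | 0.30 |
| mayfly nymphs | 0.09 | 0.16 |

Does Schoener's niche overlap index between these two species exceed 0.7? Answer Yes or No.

Σ|p₁ᵢ − p₂ᵢ| = 0.13 + 0.08 + 0.14 + 0.07 = 0.42
D = 1 − ½ × 0.42 = 1 − 0.210 = 0.7900
D = 0.7900 > 0.7 → Yes.

Yes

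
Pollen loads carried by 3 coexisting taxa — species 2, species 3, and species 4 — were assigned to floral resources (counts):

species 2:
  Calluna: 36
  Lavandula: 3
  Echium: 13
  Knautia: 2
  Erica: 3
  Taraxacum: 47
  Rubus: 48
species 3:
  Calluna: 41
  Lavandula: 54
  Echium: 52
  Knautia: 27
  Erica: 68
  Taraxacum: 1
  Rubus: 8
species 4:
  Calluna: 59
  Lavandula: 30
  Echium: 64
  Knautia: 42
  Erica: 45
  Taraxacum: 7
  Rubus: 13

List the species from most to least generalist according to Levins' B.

species 4 > species 3 > species 2

Proportions for species 2 (n=152): 36/152=0.2368, 3/152=0.0197, 13/152=0.0855, 2/152=0.0132, 3/152=0.0197, 47/152=0.3092, 48/152=0.3158
Proportions for species 3 (n=251): 41/251=0.1633, 54/251=0.2151, 52/251=0.2072, 27/251=0.1076, 68/251=0.2709, 1/251=0.0040, 8/251=0.0319
Proportions for species 4 (n=260): 59/260=0.2269, 30/260=0.1154, 64/260=0.2462, 42/260=0.1615, 45/260=0.1731, 7/260=0.0269, 13/260=0.0500
Σp_2ᵢ² = 0.2368² + 0.0197² + 0.0855² + 0.0132² + 0.0197² + 0.3092² + 0.3158² = 0.056074 + 0.000388 + 0.007310 + 0.000174 + 0.000388 + 0.095605 + 0.099730 = 0.259669
B_2 = 1 / 0.259669 = 3.8511
Σp_3ᵢ² = 0.1633² + 0.2151² + 0.2072² + 0.1076² + 0.2709² + 0.0040² + 0.0319² = 0.026667 + 0.046268 + 0.042932 + 0.011578 + 0.073387 + 0.000016 + 0.001018 = 0.201866
B_3 = 1 / 0.201866 = 4.9538
Σp_4ᵢ² = 0.2269² + 0.1154² + 0.2462² + 0.1615² + 0.1731² + 0.0269² + 0.0500² = 0.051484 + 0.013317 + 0.060614 + 0.026082 + 0.029964 + 0.000724 + 0.002500 = 0.184685
B_4 = 1 / 0.184685 = 5.4146
Ranking by B (broadest → narrowest): species 4 (5.41) > species 3 (4.95) > species 2 (3.85)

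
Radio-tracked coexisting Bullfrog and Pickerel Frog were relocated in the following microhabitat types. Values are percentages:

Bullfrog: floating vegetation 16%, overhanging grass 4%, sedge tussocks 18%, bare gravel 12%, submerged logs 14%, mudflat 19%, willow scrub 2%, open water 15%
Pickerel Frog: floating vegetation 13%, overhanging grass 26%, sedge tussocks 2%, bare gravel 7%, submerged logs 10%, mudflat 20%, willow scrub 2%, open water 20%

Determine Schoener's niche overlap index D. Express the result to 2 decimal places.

Convert percentages to proportions (divide by 100).
Σ|p₁ᵢ − p₂ᵢ| = 0.03 + 0.22 + 0.16 + 0.05 + 0.04 + 0.01 + 0.00 + 0.05 = 0.56
D = 1 − ½ × 0.56 = 1 − 0.280 = 0.7200

0.72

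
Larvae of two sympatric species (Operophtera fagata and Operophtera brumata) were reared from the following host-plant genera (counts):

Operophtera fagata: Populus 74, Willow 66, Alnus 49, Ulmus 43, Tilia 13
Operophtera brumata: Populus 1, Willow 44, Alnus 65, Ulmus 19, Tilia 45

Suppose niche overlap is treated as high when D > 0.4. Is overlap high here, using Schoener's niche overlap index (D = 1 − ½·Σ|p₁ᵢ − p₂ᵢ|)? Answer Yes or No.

Proportions for Operophtera fagata (n=245): 74/245=0.3020, 66/245=0.2694, 49/245=0.2000, 43/245=0.1755, 13/245=0.0531
Proportions for Operophtera brumata (n=174): 1/174=0.0057, 44/174=0.2529, 65/174=0.3736, 19/174=0.1092, 45/174=0.2586
Σ|p₁ᵢ − p₂ᵢ| = 0.2963 + 0.0165 + 0.1736 + 0.0663 + 0.2055 = 0.7582
D = 1 − ½ × 0.7582 = 1 − 0.37910 = 0.62090
D = 0.62090 > 0.4 → Yes.

Yes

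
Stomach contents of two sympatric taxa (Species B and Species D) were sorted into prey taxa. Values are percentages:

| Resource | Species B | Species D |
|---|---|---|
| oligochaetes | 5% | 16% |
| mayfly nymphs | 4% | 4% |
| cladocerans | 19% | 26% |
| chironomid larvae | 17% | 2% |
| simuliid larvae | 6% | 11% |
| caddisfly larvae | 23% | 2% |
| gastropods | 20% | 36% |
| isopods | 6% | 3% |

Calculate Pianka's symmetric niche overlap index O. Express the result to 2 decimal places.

Convert percentages to proportions (divide by 100).
Σ p₁ᵢp₂ᵢ = 0.0080 + 0.0016 + 0.0494 + 0.0034 + 0.0066 + 0.0046 + 0.0720 + 0.0018 = 0.1474
Σp_1ᵢ² = 0.05² + 0.04² + 0.19² + 0.17² + 0.06² + 0.23² + 0.20² + 0.06² = 0.0025 + 0.0016 + 0.0361 + 0.0289 + 0.0036 + 0.0529 + 0.0400 + 0.0036 = 0.1692
Σp_2ᵢ² = 0.16² + 0.04² + 0.26² + 0.02² + 0.11² + 0.02² + 0.36² + 0.03² = 0.0256 + 0.0016 + 0.0676 + 0.0004 + 0.0121 + 0.0004 + 0.1296 + 0.0009 = 0.2382
O = 0.1474 / √(0.1692 × 0.2382) = 0.1474 / 0.20076 = 0.7342

0.73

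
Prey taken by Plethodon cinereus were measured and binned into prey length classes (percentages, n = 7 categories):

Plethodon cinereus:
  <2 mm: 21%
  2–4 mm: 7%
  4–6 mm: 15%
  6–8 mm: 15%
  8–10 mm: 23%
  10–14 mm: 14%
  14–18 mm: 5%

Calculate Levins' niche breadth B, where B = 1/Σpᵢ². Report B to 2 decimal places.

5.92

Convert percentages to proportions (divide by 100).
Σpᵢ² = 0.21² + 0.07² + 0.15² + 0.15² + 0.23² + 0.14² + 0.05² = 0.0441 + 0.0049 + 0.0225 + 0.0225 + 0.0529 + 0.0196 + 0.0025 = 0.1690
B = 1 / 0.1690 = 5.9172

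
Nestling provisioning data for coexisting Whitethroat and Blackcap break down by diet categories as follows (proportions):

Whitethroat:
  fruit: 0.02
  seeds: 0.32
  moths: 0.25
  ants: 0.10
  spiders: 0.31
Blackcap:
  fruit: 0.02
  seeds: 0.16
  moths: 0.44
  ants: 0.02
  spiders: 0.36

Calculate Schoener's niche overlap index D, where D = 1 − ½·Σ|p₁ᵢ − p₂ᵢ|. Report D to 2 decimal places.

0.76

Σ|p₁ᵢ − p₂ᵢ| = 0.00 + 0.16 + 0.19 + 0.08 + 0.05 = 0.48
D = 1 − ½ × 0.48 = 1 − 0.240 = 0.7600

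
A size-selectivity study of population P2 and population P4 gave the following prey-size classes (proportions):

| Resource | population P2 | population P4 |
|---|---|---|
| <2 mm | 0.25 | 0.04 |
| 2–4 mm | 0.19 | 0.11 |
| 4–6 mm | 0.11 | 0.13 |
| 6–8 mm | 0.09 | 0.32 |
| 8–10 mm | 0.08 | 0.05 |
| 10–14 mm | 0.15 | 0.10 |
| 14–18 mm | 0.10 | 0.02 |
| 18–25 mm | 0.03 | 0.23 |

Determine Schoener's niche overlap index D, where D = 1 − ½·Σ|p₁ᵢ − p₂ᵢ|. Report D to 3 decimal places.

Σ|p₁ᵢ − p₂ᵢ| = 0.21 + 0.08 + 0.02 + 0.23 + 0.03 + 0.05 + 0.08 + 0.20 = 0.90
D = 1 − ½ × 0.90 = 1 − 0.450 = 0.55000

0.550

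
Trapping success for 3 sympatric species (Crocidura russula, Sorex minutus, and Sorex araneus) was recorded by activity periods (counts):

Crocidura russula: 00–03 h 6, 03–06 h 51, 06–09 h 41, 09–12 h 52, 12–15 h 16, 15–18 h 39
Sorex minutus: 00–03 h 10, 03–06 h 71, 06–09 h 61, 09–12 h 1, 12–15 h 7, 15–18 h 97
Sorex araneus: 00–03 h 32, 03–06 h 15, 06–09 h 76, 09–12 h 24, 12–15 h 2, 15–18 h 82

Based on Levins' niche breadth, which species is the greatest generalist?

Crocidura russula

Proportions for Crocidura russula (n=205): 6/205=0.0293, 51/205=0.2488, 41/205=0.2000, 52/205=0.2537, 16/205=0.0780, 39/205=0.1902
Proportions for Sorex minutus (n=247): 10/247=0.0405, 71/247=0.2874, 61/247=0.2470, 1/247=0.0040, 7/247=0.0283, 97/247=0.3927
Proportions for Sorex araneus (n=231): 32/231=0.1385, 15/231=0.0649, 76/231=0.3290, 24/231=0.1039, 2/231=0.0087, 82/231=0.3550
Σp_russᵢ² = 0.0293² + 0.2488² + 0.2000² + 0.2537² + 0.0780² + 0.1902² = 0.000858 + 0.061901 + 0.040000 + 0.064364 + 0.006084 + 0.036176 = 0.209383
B_russ = 1 / 0.209383 = 4.7759
Σp_minuᵢ² = 0.0405² + 0.2874² + 0.2470² + 0.0040² + 0.0283² + 0.3927² = 0.001640 + 0.082599 + 0.061009 + 0.000016 + 0.000801 + 0.154213 = 0.300278
B_minu = 1 / 0.300278 = 3.3302
Σp_aranᵢ² = 0.1385² + 0.0649² + 0.3290² + 0.1039² + 0.0087² + 0.3550² = 0.019182 + 0.004212 + 0.108241 + 0.010795 + 0.000076 + 0.126025 = 0.268531
B_aran = 1 / 0.268531 = 3.7240
Highest B → broadest niche (most generalist): Crocidura russula (B = 4.78).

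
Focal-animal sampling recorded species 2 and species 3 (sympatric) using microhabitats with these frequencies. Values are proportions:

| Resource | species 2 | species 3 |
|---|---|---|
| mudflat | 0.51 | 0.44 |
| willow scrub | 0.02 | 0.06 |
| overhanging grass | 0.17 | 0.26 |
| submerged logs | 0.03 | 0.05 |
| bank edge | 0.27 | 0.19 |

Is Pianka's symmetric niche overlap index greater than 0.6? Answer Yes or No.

Yes

Σ p₁ᵢp₂ᵢ = 0.2244 + 0.0012 + 0.0442 + 0.0015 + 0.0513 = 0.3226
Σp_1ᵢ² = 0.51² + 0.02² + 0.17² + 0.03² + 0.27² = 0.2601 + 0.0004 + 0.0289 + 0.0009 + 0.0729 = 0.3632
Σp_2ᵢ² = 0.44² + 0.06² + 0.26² + 0.05² + 0.19² = 0.1936 + 0.0036 + 0.0676 + 0.0025 + 0.0361 = 0.3034
O = 0.3226 / √(0.3632 × 0.3034) = 0.3226 / 0.33196 = 0.9718
O = 0.9718 > 0.6 → Yes.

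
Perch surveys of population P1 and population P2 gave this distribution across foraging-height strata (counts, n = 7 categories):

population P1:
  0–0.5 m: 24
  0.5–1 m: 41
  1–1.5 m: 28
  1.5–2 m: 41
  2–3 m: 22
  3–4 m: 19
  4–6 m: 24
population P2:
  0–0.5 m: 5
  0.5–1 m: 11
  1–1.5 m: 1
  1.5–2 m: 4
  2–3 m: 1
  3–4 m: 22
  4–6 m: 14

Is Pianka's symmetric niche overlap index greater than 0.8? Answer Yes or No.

Proportions for population P1 (n=199): 24/199=0.1206, 41/199=0.2060, 28/199=0.1407, 41/199=0.2060, 22/199=0.1106, 19/199=0.0955, 24/199=0.1206
Proportions for population P2 (n=58): 5/58=0.0862, 11/58=0.1897, 1/58=0.0172, 4/58=0.0690, 1/58=0.0172, 22/58=0.3793, 14/58=0.2414
Σ p₁ᵢp₂ᵢ = 0.010396 + 0.039078 + 0.002420 + 0.014214 + 0.001902 + 0.036223 + 0.029113 = 0.133346
Σp_1ᵢ² = 0.1206² + 0.2060² + 0.1407² + 0.2060² + 0.1106² + 0.0955² + 0.1206² = 0.014544 + 0.042436 + 0.019796 + 0.042436 + 0.012232 + 0.009120 + 0.014544 = 0.155108
Σp_2ᵢ² = 0.0862² + 0.1897² + 0.0172² + 0.0690² + 0.0172² + 0.3793² + 0.2414² = 0.007430 + 0.035986 + 0.000296 + 0.004761 + 0.000296 + 0.143868 + 0.058274 = 0.250911
O = 0.133346 / √(0.155108 × 0.250911) = 0.133346 / 0.1972772 = 0.6759
O = 0.6759 < 0.8 → No.

No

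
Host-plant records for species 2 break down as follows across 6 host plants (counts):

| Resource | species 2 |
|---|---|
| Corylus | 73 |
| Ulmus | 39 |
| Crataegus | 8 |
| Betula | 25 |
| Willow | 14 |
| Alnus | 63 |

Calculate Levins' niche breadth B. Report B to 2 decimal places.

4.21

Proportions for species 2 (n=222): 73/222=0.3288, 39/222=0.1757, 8/222=0.0360, 25/222=0.1126, 14/222=0.0631, 63/222=0.2838
Σpᵢ² = 0.3288² + 0.1757² + 0.0360² + 0.1126² + 0.0631² + 0.2838² = 0.108109 + 0.030870 + 0.001296 + 0.012679 + 0.003982 + 0.080542 = 0.237478
B = 1 / 0.237478 = 4.2109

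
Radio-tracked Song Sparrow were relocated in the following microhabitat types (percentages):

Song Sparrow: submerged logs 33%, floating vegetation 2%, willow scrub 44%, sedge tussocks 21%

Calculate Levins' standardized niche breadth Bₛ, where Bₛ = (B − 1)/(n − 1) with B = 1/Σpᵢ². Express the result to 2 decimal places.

Convert percentages to proportions (divide by 100).
Σpᵢ² = 0.33² + 0.02² + 0.44² + 0.21² = 0.1089 + 0.0004 + 0.1936 + 0.0441 = 0.3470
B = 1 / 0.3470 = 2.8818
Bₛ = (B − 1)/(n − 1) = (2.8818 − 1)/(4 − 1) = 1.8818/3 = 0.6273

0.63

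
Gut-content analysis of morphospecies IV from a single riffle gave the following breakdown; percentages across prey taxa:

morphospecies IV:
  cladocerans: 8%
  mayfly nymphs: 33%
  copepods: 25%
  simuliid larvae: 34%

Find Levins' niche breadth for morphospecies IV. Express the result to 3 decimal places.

Convert percentages to proportions (divide by 100).
Σpᵢ² = 0.08² + 0.33² + 0.25² + 0.34² = 0.0064 + 0.1089 + 0.0625 + 0.1156 = 0.2934
B = 1 / 0.2934 = 3.40832

3.408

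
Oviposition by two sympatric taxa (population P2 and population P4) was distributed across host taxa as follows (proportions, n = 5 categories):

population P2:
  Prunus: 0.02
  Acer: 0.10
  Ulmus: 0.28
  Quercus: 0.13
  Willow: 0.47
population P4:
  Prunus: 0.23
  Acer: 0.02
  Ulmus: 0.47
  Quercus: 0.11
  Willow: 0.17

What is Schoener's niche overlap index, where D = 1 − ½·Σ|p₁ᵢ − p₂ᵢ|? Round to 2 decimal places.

0.60

Σ|p₁ᵢ − p₂ᵢ| = 0.21 + 0.08 + 0.19 + 0.02 + 0.30 = 0.80
D = 1 − ½ × 0.80 = 1 − 0.400 = 0.6000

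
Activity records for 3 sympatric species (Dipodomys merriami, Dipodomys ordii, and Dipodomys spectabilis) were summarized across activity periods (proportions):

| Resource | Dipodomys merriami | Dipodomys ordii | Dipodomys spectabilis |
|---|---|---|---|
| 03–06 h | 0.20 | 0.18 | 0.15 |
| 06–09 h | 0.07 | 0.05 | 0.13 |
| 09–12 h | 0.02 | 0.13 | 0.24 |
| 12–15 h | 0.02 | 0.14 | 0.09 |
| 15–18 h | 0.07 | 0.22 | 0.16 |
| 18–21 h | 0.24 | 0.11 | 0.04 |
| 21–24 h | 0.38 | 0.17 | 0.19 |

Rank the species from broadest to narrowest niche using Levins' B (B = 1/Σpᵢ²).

Σp_merrᵢ² = 0.20² + 0.07² + 0.02² + 0.02² + 0.07² + 0.24² + 0.38² = 0.0400 + 0.0049 + 0.0004 + 0.0004 + 0.0049 + 0.0576 + 0.1444 = 0.2526
B_merr = 1 / 0.2526 = 3.9588
Σp_ordiᵢ² = 0.18² + 0.05² + 0.13² + 0.14² + 0.22² + 0.11² + 0.17² = 0.0324 + 0.0025 + 0.0169 + 0.0196 + 0.0484 + 0.0121 + 0.0289 = 0.1608
B_ordi = 1 / 0.1608 = 6.2189
Σp_specᵢ² = 0.15² + 0.13² + 0.24² + 0.09² + 0.16² + 0.04² + 0.19² = 0.0225 + 0.0169 + 0.0576 + 0.0081 + 0.0256 + 0.0016 + 0.0361 = 0.1684
B_spec = 1 / 0.1684 = 5.9382
Ranking by B (broadest → narrowest): Dipodomys ordii (6.22) > Dipodomys spectabilis (5.94) > Dipodomys merriami (3.96)

Dipodomys ordii > Dipodomys spectabilis > Dipodomys merriami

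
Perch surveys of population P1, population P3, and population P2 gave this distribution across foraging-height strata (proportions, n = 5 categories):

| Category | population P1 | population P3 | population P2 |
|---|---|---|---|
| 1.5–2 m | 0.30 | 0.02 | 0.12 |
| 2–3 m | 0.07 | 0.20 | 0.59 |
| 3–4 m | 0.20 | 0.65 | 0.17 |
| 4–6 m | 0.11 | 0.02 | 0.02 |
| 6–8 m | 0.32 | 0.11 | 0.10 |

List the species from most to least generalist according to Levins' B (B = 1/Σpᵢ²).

population P1 > population P2 > population P3

Σp_P1ᵢ² = 0.30² + 0.07² + 0.20² + 0.11² + 0.32² = 0.0900 + 0.0049 + 0.0400 + 0.0121 + 0.1024 = 0.2494
B_P1 = 1 / 0.2494 = 4.0096
Σp_P3ᵢ² = 0.02² + 0.20² + 0.65² + 0.02² + 0.11² = 0.0004 + 0.0400 + 0.4225 + 0.0004 + 0.0121 = 0.4754
B_P3 = 1 / 0.4754 = 2.1035
Σp_P2ᵢ² = 0.12² + 0.59² + 0.17² + 0.02² + 0.10² = 0.0144 + 0.3481 + 0.0289 + 0.0004 + 0.0100 = 0.4018
B_P2 = 1 / 0.4018 = 2.4888
Ranking by B (broadest → narrowest): population P1 (4.01) > population P2 (2.49) > population P3 (2.10)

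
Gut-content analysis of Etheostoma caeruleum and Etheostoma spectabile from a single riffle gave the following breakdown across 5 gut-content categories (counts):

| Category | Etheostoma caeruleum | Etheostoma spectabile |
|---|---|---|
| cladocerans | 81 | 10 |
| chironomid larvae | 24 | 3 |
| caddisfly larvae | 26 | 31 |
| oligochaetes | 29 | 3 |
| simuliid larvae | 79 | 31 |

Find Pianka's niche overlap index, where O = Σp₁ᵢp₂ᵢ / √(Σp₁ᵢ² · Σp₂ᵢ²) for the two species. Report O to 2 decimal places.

Proportions for Etheostoma caeruleum (n=239): 81/239=0.3389, 24/239=0.1004, 26/239=0.1088, 29/239=0.1213, 79/239=0.3305
Proportions for Etheostoma spectabile (n=78): 10/78=0.1282, 3/78=0.0385, 31/78=0.3974, 3/78=0.0385, 31/78=0.3974
Σ p₁ᵢp₂ᵢ = 0.043447 + 0.003865 + 0.043237 + 0.004670 + 0.131341 = 0.226560
Σp_1ᵢ² = 0.3389² + 0.1004² + 0.1088² + 0.1213² + 0.3305² = 0.114853 + 0.010080 + 0.011837 + 0.014714 + 0.109230 = 0.260714
Σp_2ᵢ² = 0.1282² + 0.0385² + 0.3974² + 0.0385² + 0.3974² = 0.016435 + 0.001482 + 0.157927 + 0.001482 + 0.157927 = 0.335253
O = 0.226560 / √(0.260714 × 0.335253) = 0.226560 / 0.2956436 = 0.7663

0.77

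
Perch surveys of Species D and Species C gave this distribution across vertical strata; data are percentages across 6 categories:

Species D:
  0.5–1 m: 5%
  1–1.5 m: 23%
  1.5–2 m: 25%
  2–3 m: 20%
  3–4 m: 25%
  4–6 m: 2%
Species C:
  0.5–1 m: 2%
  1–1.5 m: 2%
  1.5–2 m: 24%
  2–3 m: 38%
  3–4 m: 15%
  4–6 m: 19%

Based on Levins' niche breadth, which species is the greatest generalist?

Convert percentages to proportions (divide by 100).
Σp_Dᵢ² = 0.05² + 0.23² + 0.25² + 0.20² + 0.25² + 0.02² = 0.0025 + 0.0529 + 0.0625 + 0.0400 + 0.0625 + 0.0004 = 0.2208
B_D = 1 / 0.2208 = 4.5290
Σp_Cᵢ² = 0.02² + 0.02² + 0.24² + 0.38² + 0.15² + 0.19² = 0.0004 + 0.0004 + 0.0576 + 0.1444 + 0.0225 + 0.0361 = 0.2614
B_C = 1 / 0.2614 = 3.8256
Highest B → broadest niche (most generalist): Species D (B = 4.53).

Species D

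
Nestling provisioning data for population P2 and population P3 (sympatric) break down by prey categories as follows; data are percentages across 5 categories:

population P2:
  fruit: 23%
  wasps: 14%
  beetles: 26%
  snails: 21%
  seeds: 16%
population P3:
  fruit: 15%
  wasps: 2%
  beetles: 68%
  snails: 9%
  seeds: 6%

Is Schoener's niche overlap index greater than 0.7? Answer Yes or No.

Convert percentages to proportions (divide by 100).
Σ|p₁ᵢ − p₂ᵢ| = 0.08 + 0.12 + 0.42 + 0.12 + 0.10 = 0.84
D = 1 − ½ × 0.84 = 1 − 0.420 = 0.5800
D = 0.5800 < 0.7 → No.

No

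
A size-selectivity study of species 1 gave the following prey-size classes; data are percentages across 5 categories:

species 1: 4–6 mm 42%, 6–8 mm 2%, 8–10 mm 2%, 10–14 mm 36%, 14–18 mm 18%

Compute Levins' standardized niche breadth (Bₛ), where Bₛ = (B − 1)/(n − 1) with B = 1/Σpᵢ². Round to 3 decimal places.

Convert percentages to proportions (divide by 100).
Σpᵢ² = 0.42² + 0.02² + 0.02² + 0.36² + 0.18² = 0.1764 + 0.0004 + 0.0004 + 0.1296 + 0.0324 = 0.3392
B = 1 / 0.3392 = 2.94811
Bₛ = (B − 1)/(n − 1) = (2.94811 − 1)/(5 − 1) = 1.94811/4 = 0.48703

0.487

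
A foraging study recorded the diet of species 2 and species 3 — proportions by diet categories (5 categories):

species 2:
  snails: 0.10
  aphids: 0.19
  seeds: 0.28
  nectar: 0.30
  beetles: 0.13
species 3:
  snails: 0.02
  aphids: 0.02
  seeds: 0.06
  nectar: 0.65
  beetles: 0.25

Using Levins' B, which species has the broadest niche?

Σp_2ᵢ² = 0.10² + 0.19² + 0.28² + 0.30² + 0.13² = 0.0100 + 0.0361 + 0.0784 + 0.0900 + 0.0169 = 0.2314
B_2 = 1 / 0.2314 = 4.3215
Σp_3ᵢ² = 0.02² + 0.02² + 0.06² + 0.65² + 0.25² = 0.0004 + 0.0004 + 0.0036 + 0.4225 + 0.0625 = 0.4894
B_3 = 1 / 0.4894 = 2.0433
Highest B → broadest niche (most generalist): species 2 (B = 4.32).

species 2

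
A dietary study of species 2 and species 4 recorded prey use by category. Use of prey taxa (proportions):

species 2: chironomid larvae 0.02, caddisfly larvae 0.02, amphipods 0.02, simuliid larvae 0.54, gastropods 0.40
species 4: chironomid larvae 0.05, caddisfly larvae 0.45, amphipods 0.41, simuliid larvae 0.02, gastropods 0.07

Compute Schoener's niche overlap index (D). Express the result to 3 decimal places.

Σ|p₁ᵢ − p₂ᵢ| = 0.03 + 0.43 + 0.39 + 0.52 + 0.33 = 1.70
D = 1 − ½ × 1.70 = 1 − 0.850 = 0.15000

0.150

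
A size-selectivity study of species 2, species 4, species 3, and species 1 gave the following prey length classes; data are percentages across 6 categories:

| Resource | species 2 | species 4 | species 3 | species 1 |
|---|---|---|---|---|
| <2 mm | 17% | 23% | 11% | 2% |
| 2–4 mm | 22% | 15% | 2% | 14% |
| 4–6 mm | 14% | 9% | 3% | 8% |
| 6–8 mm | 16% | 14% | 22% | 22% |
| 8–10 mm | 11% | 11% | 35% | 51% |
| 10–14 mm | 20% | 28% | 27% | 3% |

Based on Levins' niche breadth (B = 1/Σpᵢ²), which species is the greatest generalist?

Convert percentages to proportions (divide by 100).
Σp_2ᵢ² = 0.17² + 0.22² + 0.14² + 0.16² + 0.11² + 0.20² = 0.0289 + 0.0484 + 0.0196 + 0.0256 + 0.0121 + 0.0400 = 0.1746
B_2 = 1 / 0.1746 = 5.7274
Σp_4ᵢ² = 0.23² + 0.15² + 0.09² + 0.14² + 0.11² + 0.28² = 0.0529 + 0.0225 + 0.0081 + 0.0196 + 0.0121 + 0.0784 = 0.1936
B_4 = 1 / 0.1936 = 5.1653
Σp_3ᵢ² = 0.11² + 0.02² + 0.03² + 0.22² + 0.35² + 0.27² = 0.0121 + 0.0004 + 0.0009 + 0.0484 + 0.1225 + 0.0729 = 0.2572
B_3 = 1 / 0.2572 = 3.8880
Σp_1ᵢ² = 0.02² + 0.14² + 0.08² + 0.22² + 0.51² + 0.03² = 0.0004 + 0.0196 + 0.0064 + 0.0484 + 0.2601 + 0.0009 = 0.3358
B_1 = 1 / 0.3358 = 2.9780
Highest B → broadest niche (most generalist): species 2 (B = 5.73).

species 2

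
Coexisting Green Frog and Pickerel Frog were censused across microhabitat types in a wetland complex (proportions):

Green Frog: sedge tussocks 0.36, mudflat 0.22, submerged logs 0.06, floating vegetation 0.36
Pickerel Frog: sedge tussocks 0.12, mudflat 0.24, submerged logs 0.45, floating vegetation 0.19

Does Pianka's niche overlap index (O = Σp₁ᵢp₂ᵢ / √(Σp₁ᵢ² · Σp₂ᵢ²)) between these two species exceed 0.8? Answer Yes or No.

No

Σ p₁ᵢp₂ᵢ = 0.0432 + 0.0528 + 0.0270 + 0.0684 = 0.1914
Σp_1ᵢ² = 0.36² + 0.22² + 0.06² + 0.36² = 0.1296 + 0.0484 + 0.0036 + 0.1296 = 0.3112
Σp_2ᵢ² = 0.12² + 0.24² + 0.45² + 0.19² = 0.0144 + 0.0576 + 0.2025 + 0.0361 = 0.3106
O = 0.1914 / √(0.3112 × 0.3106) = 0.1914 / 0.31090 = 0.6156
O = 0.6156 < 0.8 → No.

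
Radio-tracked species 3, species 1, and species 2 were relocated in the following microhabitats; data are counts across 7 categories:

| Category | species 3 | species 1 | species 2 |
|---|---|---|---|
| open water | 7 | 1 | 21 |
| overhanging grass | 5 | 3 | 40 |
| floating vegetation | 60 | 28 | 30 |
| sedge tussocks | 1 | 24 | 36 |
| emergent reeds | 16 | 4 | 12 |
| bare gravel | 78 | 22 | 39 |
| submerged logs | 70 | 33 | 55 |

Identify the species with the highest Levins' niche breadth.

species 2

Proportions for species 3 (n=237): 7/237=0.0295, 5/237=0.0211, 60/237=0.2532, 1/237=0.0042, 16/237=0.0675, 78/237=0.3291, 70/237=0.2954
Proportions for species 1 (n=115): 1/115=0.0087, 3/115=0.0261, 28/115=0.2435, 24/115=0.2087, 4/115=0.0348, 22/115=0.1913, 33/115=0.2870
Proportions for species 2 (n=233): 21/233=0.0901, 40/233=0.1717, 30/233=0.1288, 36/233=0.1545, 12/233=0.0515, 39/233=0.1674, 55/233=0.2361
Σp_3ᵢ² = 0.0295² + 0.0211² + 0.2532² + 0.0042² + 0.0675² + 0.3291² + 0.2954² = 0.000870 + 0.000445 + 0.064110 + 0.000018 + 0.004556 + 0.108307 + 0.087261 = 0.265567
B_3 = 1 / 0.265567 = 3.7655
Σp_1ᵢ² = 0.0087² + 0.0261² + 0.2435² + 0.2087² + 0.0348² + 0.1913² + 0.2870² = 0.000076 + 0.000681 + 0.059292 + 0.043556 + 0.001211 + 0.036596 + 0.082369 = 0.223781
B_1 = 1 / 0.223781 = 4.4687
Σp_2ᵢ² = 0.0901² + 0.1717² + 0.1288² + 0.1545² + 0.0515² + 0.1674² + 0.2361² = 0.008118 + 0.029481 + 0.016589 + 0.023870 + 0.002652 + 0.028023 + 0.055743 = 0.164476
B_2 = 1 / 0.164476 = 6.0799
Highest B → broadest niche (most generalist): species 2 (B = 6.08).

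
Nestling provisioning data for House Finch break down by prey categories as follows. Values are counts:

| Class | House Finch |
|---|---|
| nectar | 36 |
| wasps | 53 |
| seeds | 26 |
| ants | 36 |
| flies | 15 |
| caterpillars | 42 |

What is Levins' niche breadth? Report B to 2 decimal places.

5.36

Proportions for House Finch (n=208): 36/208=0.1731, 53/208=0.2548, 26/208=0.1250, 36/208=0.1731, 15/208=0.0721, 42/208=0.2019
Σpᵢ² = 0.1731² + 0.2548² + 0.1250² + 0.1731² + 0.0721² + 0.2019² = 0.029964 + 0.064923 + 0.015625 + 0.029964 + 0.005198 + 0.040764 = 0.186438
B = 1 / 0.186438 = 5.3637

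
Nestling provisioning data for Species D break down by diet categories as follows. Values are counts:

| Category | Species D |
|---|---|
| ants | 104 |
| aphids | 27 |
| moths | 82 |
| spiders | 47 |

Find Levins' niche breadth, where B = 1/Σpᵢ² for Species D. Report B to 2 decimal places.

Proportions for Species D (n=260): 104/260=0.4000, 27/260=0.1038, 82/260=0.3154, 47/260=0.1808
Σpᵢ² = 0.4000² + 0.1038² + 0.3154² + 0.1808² = 0.160000 + 0.010774 + 0.099477 + 0.032689 = 0.302940
B = 1 / 0.302940 = 3.3010

3.30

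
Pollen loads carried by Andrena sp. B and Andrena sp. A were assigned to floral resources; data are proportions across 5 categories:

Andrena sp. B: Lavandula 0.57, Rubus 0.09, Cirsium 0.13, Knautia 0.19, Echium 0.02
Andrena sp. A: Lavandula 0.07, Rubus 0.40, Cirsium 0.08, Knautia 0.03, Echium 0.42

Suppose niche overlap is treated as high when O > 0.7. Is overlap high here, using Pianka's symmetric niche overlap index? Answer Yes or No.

Σ p₁ᵢp₂ᵢ = 0.0399 + 0.0360 + 0.0104 + 0.0057 + 0.0084 = 0.1004
Σp_1ᵢ² = 0.57² + 0.09² + 0.13² + 0.19² + 0.02² = 0.3249 + 0.0081 + 0.0169 + 0.0361 + 0.0004 = 0.3864
Σp_2ᵢ² = 0.07² + 0.40² + 0.08² + 0.03² + 0.42² = 0.0049 + 0.1600 + 0.0064 + 0.0009 + 0.1764 = 0.3486
O = 0.1004 / √(0.3864 × 0.3486) = 0.1004 / 0.36701 = 0.2736
O = 0.2736 < 0.7 → No.

No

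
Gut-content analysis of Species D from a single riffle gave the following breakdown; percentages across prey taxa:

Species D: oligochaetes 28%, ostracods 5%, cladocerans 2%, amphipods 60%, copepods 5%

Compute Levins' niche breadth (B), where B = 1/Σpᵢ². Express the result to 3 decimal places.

2.253

Convert percentages to proportions (divide by 100).
Σpᵢ² = 0.28² + 0.05² + 0.02² + 0.60² + 0.05² = 0.0784 + 0.0025 + 0.0004 + 0.3600 + 0.0025 = 0.4438
B = 1 / 0.4438 = 2.25327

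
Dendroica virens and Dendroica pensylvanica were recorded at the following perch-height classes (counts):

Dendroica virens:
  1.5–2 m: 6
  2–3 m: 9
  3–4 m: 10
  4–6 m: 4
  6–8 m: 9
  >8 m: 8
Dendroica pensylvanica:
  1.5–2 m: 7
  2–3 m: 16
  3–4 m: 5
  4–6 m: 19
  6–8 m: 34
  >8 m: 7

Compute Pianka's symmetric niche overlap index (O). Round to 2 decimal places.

0.80

Proportions for Dendroica virens (n=46): 6/46=0.1304, 9/46=0.1957, 10/46=0.2174, 4/46=0.0870, 9/46=0.1957, 8/46=0.1739
Proportions for Dendroica pensylvanica (n=88): 7/88=0.0795, 16/88=0.1818, 5/88=0.0568, 19/88=0.2159, 34/88=0.3864, 7/88=0.0795
Σ p₁ᵢp₂ᵢ = 0.010367 + 0.035578 + 0.012348 + 0.018783 + 0.075618 + 0.013825 = 0.166519
Σp_1ᵢ² = 0.1304² + 0.1957² + 0.2174² + 0.0870² + 0.1957² + 0.1739² = 0.017004 + 0.038298 + 0.047263 + 0.007569 + 0.038298 + 0.030241 = 0.178673
Σp_2ᵢ² = 0.0795² + 0.1818² + 0.0568² + 0.2159² + 0.3864² + 0.0795² = 0.006320 + 0.033051 + 0.003226 + 0.046613 + 0.149305 + 0.006320 = 0.244835
O = 0.166519 / √(0.178673 × 0.244835) = 0.166519 / 0.2091540 = 0.7962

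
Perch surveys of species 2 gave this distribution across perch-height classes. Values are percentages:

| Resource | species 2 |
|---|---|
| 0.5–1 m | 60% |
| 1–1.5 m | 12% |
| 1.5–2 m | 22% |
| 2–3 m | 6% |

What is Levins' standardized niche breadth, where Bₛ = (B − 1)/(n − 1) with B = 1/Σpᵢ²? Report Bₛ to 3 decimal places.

Convert percentages to proportions (divide by 100).
Σpᵢ² = 0.60² + 0.12² + 0.22² + 0.06² = 0.3600 + 0.0144 + 0.0484 + 0.0036 = 0.4264
B = 1 / 0.4264 = 2.34522
Bₛ = (B − 1)/(n − 1) = (2.34522 − 1)/(4 − 1) = 1.34522/3 = 0.44841

0.448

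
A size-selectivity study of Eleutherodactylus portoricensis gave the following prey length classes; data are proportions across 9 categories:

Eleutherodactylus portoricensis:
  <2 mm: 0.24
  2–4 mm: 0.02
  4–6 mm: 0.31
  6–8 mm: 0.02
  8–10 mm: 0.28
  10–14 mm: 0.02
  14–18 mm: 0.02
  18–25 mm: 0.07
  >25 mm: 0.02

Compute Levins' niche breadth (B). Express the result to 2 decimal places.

Σpᵢ² = 0.24² + 0.02² + 0.31² + 0.02² + 0.28² + 0.02² + 0.02² + 0.07² + 0.02² = 0.0576 + 0.0004 + 0.0961 + 0.0004 + 0.0784 + 0.0004 + 0.0004 + 0.0049 + 0.0004 = 0.2390
B = 1 / 0.2390 = 4.1841

4.18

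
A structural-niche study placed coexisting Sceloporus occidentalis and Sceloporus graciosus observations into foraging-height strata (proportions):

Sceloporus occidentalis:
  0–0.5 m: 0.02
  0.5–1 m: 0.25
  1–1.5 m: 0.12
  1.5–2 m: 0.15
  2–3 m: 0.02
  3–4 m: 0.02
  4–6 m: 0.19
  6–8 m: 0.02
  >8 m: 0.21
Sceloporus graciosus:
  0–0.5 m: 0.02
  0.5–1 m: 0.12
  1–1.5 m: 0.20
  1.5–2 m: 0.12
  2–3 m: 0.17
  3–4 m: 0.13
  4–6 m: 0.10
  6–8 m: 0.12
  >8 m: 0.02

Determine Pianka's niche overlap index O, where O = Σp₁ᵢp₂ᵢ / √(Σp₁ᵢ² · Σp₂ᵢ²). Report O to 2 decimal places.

0.65

Σ p₁ᵢp₂ᵢ = 0.0004 + 0.0300 + 0.0240 + 0.0180 + 0.0034 + 0.0026 + 0.0190 + 0.0024 + 0.0042 = 0.1040
Σp_1ᵢ² = 0.02² + 0.25² + 0.12² + 0.15² + 0.02² + 0.02² + 0.19² + 0.02² + 0.21² = 0.0004 + 0.0625 + 0.0144 + 0.0225 + 0.0004 + 0.0004 + 0.0361 + 0.0004 + 0.0441 = 0.1812
Σp_2ᵢ² = 0.02² + 0.12² + 0.20² + 0.12² + 0.17² + 0.13² + 0.10² + 0.12² + 0.02² = 0.0004 + 0.0144 + 0.0400 + 0.0144 + 0.0289 + 0.0169 + 0.0100 + 0.0144 + 0.0004 = 0.1398
O = 0.1040 / √(0.1812 × 0.1398) = 0.1040 / 0.15916 = 0.6534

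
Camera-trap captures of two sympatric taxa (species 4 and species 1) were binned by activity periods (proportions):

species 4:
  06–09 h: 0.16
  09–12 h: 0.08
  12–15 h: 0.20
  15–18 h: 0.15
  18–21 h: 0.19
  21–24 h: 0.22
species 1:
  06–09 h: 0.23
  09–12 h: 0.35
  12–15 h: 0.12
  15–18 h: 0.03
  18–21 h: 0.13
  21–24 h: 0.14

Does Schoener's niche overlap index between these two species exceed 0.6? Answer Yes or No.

Yes

Σ|p₁ᵢ − p₂ᵢ| = 0.07 + 0.27 + 0.08 + 0.12 + 0.06 + 0.08 = 0.68
D = 1 − ½ × 0.68 = 1 − 0.340 = 0.6600
D = 0.6600 > 0.6 → Yes.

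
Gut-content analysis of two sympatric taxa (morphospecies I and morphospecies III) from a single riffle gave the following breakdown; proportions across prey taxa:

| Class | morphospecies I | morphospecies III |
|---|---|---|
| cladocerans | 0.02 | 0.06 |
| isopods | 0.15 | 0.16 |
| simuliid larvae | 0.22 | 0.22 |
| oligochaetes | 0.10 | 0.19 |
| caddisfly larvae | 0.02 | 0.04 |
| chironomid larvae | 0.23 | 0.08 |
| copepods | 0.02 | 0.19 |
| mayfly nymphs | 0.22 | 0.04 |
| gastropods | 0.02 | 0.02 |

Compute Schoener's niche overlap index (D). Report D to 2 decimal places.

0.67

Σ|p₁ᵢ − p₂ᵢ| = 0.04 + 0.01 + 0.00 + 0.09 + 0.02 + 0.15 + 0.17 + 0.18 + 0.00 = 0.66
D = 1 − ½ × 0.66 = 1 − 0.330 = 0.6700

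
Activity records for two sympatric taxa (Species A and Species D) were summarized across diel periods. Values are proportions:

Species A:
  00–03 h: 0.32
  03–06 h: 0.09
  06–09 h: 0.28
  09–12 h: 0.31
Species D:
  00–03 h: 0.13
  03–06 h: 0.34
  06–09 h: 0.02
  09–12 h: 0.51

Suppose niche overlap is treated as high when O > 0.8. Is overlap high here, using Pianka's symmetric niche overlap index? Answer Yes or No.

No

Σ p₁ᵢp₂ᵢ = 0.0416 + 0.0306 + 0.0056 + 0.1581 = 0.2359
Σp_1ᵢ² = 0.32² + 0.09² + 0.28² + 0.31² = 0.1024 + 0.0081 + 0.0784 + 0.0961 = 0.2850
Σp_2ᵢ² = 0.13² + 0.34² + 0.02² + 0.51² = 0.0169 + 0.1156 + 0.0004 + 0.2601 = 0.3930
O = 0.2359 / √(0.2850 × 0.3930) = 0.2359 / 0.33467 = 0.7049
O = 0.7049 < 0.8 → No.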